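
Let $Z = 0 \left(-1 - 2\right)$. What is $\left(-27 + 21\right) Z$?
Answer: $0$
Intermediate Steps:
$Z = 0$ ($Z = 0 \left(-3\right) = 0$)
$\left(-27 + 21\right) Z = \left(-27 + 21\right) 0 = \left(-6\right) 0 = 0$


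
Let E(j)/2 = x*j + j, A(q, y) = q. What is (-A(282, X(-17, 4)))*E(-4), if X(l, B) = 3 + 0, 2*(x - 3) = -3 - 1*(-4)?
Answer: 10152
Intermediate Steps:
x = 7/2 (x = 3 + (-3 - 1*(-4))/2 = 3 + (-3 + 4)/2 = 3 + (½)*1 = 3 + ½ = 7/2 ≈ 3.5000)
X(l, B) = 3
E(j) = 9*j (E(j) = 2*(7*j/2 + j) = 2*(9*j/2) = 9*j)
(-A(282, X(-17, 4)))*E(-4) = (-1*282)*(9*(-4)) = -282*(-36) = 10152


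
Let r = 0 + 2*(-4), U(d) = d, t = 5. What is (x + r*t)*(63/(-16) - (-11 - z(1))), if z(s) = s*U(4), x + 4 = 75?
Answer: 5487/16 ≈ 342.94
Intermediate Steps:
x = 71 (x = -4 + 75 = 71)
z(s) = 4*s (z(s) = s*4 = 4*s)
r = -8 (r = 0 - 8 = -8)
(x + r*t)*(63/(-16) - (-11 - z(1))) = (71 - 8*5)*(63/(-16) - (-11 - 4)) = (71 - 40)*(63*(-1/16) - (-11 - 1*4)) = 31*(-63/16 - (-11 - 4)) = 31*(-63/16 - 1*(-15)) = 31*(-63/16 + 15) = 31*(177/16) = 5487/16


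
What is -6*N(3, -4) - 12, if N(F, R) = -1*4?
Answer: 12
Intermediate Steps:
N(F, R) = -4
-6*N(3, -4) - 12 = -6*(-4) - 12 = 24 - 12 = 12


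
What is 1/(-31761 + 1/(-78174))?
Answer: -78174/2482884415 ≈ -3.1485e-5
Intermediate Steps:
1/(-31761 + 1/(-78174)) = 1/(-31761 - 1/78174) = 1/(-2482884415/78174) = -78174/2482884415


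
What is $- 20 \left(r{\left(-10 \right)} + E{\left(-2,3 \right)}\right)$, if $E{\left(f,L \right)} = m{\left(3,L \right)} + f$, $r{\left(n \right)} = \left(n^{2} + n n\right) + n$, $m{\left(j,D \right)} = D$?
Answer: $-3820$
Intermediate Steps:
$r{\left(n \right)} = n + 2 n^{2}$ ($r{\left(n \right)} = \left(n^{2} + n^{2}\right) + n = 2 n^{2} + n = n + 2 n^{2}$)
$E{\left(f,L \right)} = L + f$
$- 20 \left(r{\left(-10 \right)} + E{\left(-2,3 \right)}\right) = - 20 \left(- 10 \left(1 + 2 \left(-10\right)\right) + \left(3 - 2\right)\right) = - 20 \left(- 10 \left(1 - 20\right) + 1\right) = - 20 \left(\left(-10\right) \left(-19\right) + 1\right) = - 20 \left(190 + 1\right) = \left(-20\right) 191 = -3820$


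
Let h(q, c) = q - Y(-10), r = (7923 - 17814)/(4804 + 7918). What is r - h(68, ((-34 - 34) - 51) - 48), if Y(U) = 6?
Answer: -798655/12722 ≈ -62.777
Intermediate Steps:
r = -9891/12722 ≈ -0.77747
h(q, c) = -6 + q (h(q, c) = q - 1*6 = q - 6 = -6 + q)
r - h(68, ((-34 - 34) - 51) - 48) = -9891/12722 - (-6 + 68) = -9891/12722 - 1*62 = -9891/12722 - 62 = -798655/12722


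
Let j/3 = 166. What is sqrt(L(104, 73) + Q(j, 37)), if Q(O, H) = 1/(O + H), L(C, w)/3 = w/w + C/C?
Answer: 13*sqrt(10165)/535 ≈ 2.4499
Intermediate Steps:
L(C, w) = 6 (L(C, w) = 3*(w/w + C/C) = 3*(1 + 1) = 3*2 = 6)
j = 498 (j = 3*166 = 498)
Q(O, H) = 1/(H + O)
sqrt(L(104, 73) + Q(j, 37)) = sqrt(6 + 1/(37 + 498)) = sqrt(6 + 1/535) = sqrt(3211/535) = 13*sqrt(10165)/535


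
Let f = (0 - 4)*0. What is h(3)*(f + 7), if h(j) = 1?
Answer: 7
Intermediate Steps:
f = 0 (f = -4*0 = 0)
h(3)*(f + 7) = 1*(0 + 7) = 1*7 = 7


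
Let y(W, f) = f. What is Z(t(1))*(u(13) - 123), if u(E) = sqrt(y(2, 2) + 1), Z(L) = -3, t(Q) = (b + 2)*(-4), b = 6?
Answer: 369 - 3*sqrt(3) ≈ 363.80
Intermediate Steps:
t(Q) = -32 (t(Q) = (6 + 2)*(-4) = 8*(-4) = -32)
u(E) = sqrt(3) (u(E) = sqrt(2 + 1) = sqrt(3))
Z(t(1))*(u(13) - 123) = -3*(sqrt(3) - 123) = -3*(-123 + sqrt(3)) = 369 - 3*sqrt(3)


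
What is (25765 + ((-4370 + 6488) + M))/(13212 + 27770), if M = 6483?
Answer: 17183/20491 ≈ 0.83856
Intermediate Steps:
(25765 + ((-4370 + 6488) + M))/(13212 + 27770) = (25765 + ((-4370 + 6488) + 6483))/(13212 + 27770) = (25765 + (2118 + 6483))/40982 = (25765 + 8601)*(1/40982) = 34366*(1/40982) = 17183/20491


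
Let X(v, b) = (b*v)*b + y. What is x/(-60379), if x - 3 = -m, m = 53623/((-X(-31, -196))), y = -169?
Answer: -3519572/71915313635 ≈ -4.8941e-5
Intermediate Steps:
X(v, b) = -169 + v*b**2 (X(v, b) = (b*v)*b - 169 = v*b**2 - 169 = -169 + v*b**2)
m = 53623/1191065 (m = 53623/((-(-169 - 31*(-196)**2))) = 53623/((-(-169 - 31*38416))) = 53623/((-(-169 - 1190896))) = 53623/((-1*(-1191065))) = 53623/1191065 ≈ 0.045021)
x = 3519572/1191065 (x = 3 - 1*53623/1191065 = 3 - 53623/1191065 = 3519572/1191065 ≈ 2.9550)
x/(-60379) = (3519572/1191065)/(-60379) = (3519572/1191065)*(-1/60379) = -3519572/71915313635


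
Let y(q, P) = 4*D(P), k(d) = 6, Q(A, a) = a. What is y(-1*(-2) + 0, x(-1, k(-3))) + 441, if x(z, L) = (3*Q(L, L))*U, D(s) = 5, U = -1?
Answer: 461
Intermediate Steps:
x(z, L) = -3*L (x(z, L) = (3*L)*(-1) = -3*L)
y(q, P) = 20 (y(q, P) = 4*5 = 20)
y(-1*(-2) + 0, x(-1, k(-3))) + 441 = 20 + 441 = 461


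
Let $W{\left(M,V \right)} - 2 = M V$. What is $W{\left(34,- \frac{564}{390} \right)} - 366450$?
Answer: $- \frac{23822316}{65} \approx -3.665 \cdot 10^{5}$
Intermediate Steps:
$W{\left(M,V \right)} = 2 + M V$
$W{\left(34,- \frac{564}{390} \right)} - 366450 = \left(2 + 34 \left(- \frac{564}{390}\right)\right) - 366450 = \left(2 + 34 \left(\left(-564\right) \frac{1}{390}\right)\right) - 366450 = \left(2 + 34 \left(- \frac{94}{65}\right)\right) - 366450 = \left(2 - \frac{3196}{65}\right) - 366450 = - \frac{3066}{65} - 366450 = - \frac{23822316}{65}$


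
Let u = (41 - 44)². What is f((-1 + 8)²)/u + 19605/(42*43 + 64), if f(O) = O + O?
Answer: 71941/3366 ≈ 21.373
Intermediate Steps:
u = 9 (u = (-3)² = 9)
f(O) = 2*O
f((-1 + 8)²)/u + 19605/(42*43 + 64) = (2*(-1 + 8)²)/9 + 19605/(42*43 + 64) = (2*7²)*(⅑) + 19605/(1806 + 64) = (2*49)*(⅑) + 19605/1870 = 98*(⅑) + 19605*(1/1870) = 98/9 + 3921/374 = 71941/3366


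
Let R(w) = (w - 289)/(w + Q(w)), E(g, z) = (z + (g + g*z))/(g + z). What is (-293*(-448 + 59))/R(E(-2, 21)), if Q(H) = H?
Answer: 2621471/2757 ≈ 950.84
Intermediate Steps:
E(g, z) = (g + z + g*z)/(g + z)
R(w) = (-289 + w)/(2*w) (R(w) = (w - 289)/(w + w) = (-289 + w)/((2*w)) = (-289 + w)*(1/(2*w)) = (-289 + w)/(2*w))
(-293*(-448 + 59))/R(E(-2, 21)) = (-293*(-448 + 59))/(((-289 + (-2 + 21 - 2*21)/(-2 + 21))/(2*(((-2 + 21 - 2*21)/(-2 + 21)))))) = (-293*(-389))/(((-289 + (-2 + 21 - 42)/19)/(2*(((-2 + 21 - 42)/19))))) = 113977/(((-289 + (1/19)*(-23))/(2*(((1/19)*(-23)))))) = 113977/(((-289 - 23/19)/(2*(-23/19)))) = 113977/(((1/2)*(-19/23)*(-5514/19))) = 113977/(2757/23) = 113977*(23/2757) = 2621471/2757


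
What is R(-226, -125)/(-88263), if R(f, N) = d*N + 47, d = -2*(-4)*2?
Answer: 31/1401 ≈ 0.022127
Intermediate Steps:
d = 16 (d = 8*2 = 16)
R(f, N) = 47 + 16*N (R(f, N) = 16*N + 47 = 47 + 16*N)
R(-226, -125)/(-88263) = (47 + 16*(-125))/(-88263) = (47 - 2000)*(-1/88263) = -1953*(-1/88263) = 31/1401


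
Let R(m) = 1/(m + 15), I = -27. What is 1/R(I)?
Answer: -12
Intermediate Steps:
R(m) = 1/(15 + m)
1/R(I) = 1/(1/(15 - 27)) = 1/(1/(-12)) = 1/(-1/12) = -12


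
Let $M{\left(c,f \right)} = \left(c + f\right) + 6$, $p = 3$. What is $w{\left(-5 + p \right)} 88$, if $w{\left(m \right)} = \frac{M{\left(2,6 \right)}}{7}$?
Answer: $176$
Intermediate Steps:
$M{\left(c,f \right)} = 6 + c + f$
$w{\left(m \right)} = 2$ ($w{\left(m \right)} = \frac{6 + 2 + 6}{7} = 14 \cdot \frac{1}{7} = 2$)
$w{\left(-5 + p \right)} 88 = 2 \cdot 88 = 176$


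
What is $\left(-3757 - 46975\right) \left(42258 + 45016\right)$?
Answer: $-4427584568$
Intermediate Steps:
$\left(-3757 - 46975\right) \left(42258 + 45016\right) = \left(-50732\right) 87274 = -4427584568$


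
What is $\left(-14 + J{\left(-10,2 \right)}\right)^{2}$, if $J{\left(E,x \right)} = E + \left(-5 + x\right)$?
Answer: $729$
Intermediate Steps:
$J{\left(E,x \right)} = -5 + E + x$
$\left(-14 + J{\left(-10,2 \right)}\right)^{2} = \left(-14 - 13\right)^{2} = \left(-27\right)^{2} = 729$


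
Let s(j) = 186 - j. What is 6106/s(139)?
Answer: 6106/47 ≈ 129.91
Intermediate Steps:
6106/s(139) = 6106/(186 - 1*139) = 6106/(186 - 139) = 6106/47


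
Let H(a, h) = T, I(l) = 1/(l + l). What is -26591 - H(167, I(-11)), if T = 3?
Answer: -26594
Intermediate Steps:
I(l) = 1/(2*l)
H(a, h) = 3
-26591 - H(167, I(-11)) = -26591 - 1*3 = -26591 - 3 = -26594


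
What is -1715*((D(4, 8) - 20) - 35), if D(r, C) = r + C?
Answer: 73745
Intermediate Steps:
D(r, C) = C + r
-1715*((D(4, 8) - 20) - 35) = -1715*(((8 + 4) - 20) - 35) = -1715*((12 - 20) - 35) = -1715*(-8 - 35) = -1715*(-43) = 73745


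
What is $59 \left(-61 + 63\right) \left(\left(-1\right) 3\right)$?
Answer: $-354$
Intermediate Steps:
$59 \left(-61 + 63\right) \left(\left(-1\right) 3\right) = 59 \cdot 2 \left(-3\right) = 118 \left(-3\right) = -354$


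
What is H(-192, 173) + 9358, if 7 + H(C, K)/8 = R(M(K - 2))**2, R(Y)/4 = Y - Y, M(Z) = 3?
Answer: 9302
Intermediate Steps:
R(Y) = 0 (R(Y) = 4*(Y - Y) = 4*0 = 0)
H(C, K) = -56 (H(C, K) = -56 + 8*0**2 = -56 + 8*0 = -56 + 0 = -56)
H(-192, 173) + 9358 = -56 + 9358 = 9302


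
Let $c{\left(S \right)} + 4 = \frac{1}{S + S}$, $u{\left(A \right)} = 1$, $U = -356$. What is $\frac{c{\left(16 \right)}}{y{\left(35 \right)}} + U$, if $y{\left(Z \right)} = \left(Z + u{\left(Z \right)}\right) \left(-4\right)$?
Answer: $- \frac{1640321}{4608} \approx -355.97$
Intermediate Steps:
$y{\left(Z \right)} = -4 - 4 Z$ ($y{\left(Z \right)} = \left(Z + 1\right) \left(-4\right) = \left(1 + Z\right) \left(-4\right) = -4 - 4 Z$)
$c{\left(S \right)} = -4 + \frac{1}{2 S}$ ($c{\left(S \right)} = -4 + \frac{1}{S + S} = -4 + \frac{1}{2 S}$)
$\frac{c{\left(16 \right)}}{y{\left(35 \right)}} + U = \frac{-4 + \frac{1}{2 \cdot 16}}{-4 - 140} - 356 = \frac{-4 + \frac{1}{2} \cdot \frac{1}{16}}{-4 - 140} - 356 = \frac{-4 + \frac{1}{32}}{-144} - 356 = \left(- \frac{127}{32}\right) \left(- \frac{1}{144}\right) - 356 = \frac{127}{4608} - 356 = - \frac{1640321}{4608}$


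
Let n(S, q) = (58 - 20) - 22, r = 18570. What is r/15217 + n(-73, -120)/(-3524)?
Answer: 16299302/13406177 ≈ 1.2158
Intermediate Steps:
n(S, q) = 16 (n(S, q) = 38 - 22 = 16)
r/15217 + n(-73, -120)/(-3524) = 18570/15217 + 16/(-3524) = 18570*(1/15217) + 16*(-1/3524) = 18570/15217 - 4/881 = 16299302/13406177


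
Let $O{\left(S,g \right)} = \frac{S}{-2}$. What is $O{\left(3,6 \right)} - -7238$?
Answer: $\frac{14473}{2} \approx 7236.5$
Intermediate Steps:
$O{\left(S,g \right)} = - \frac{S}{2}$ ($O{\left(S,g \right)} = S \left(- \frac{1}{2}\right) = - \frac{S}{2}$)
$O{\left(3,6 \right)} - -7238 = \left(- \frac{1}{2}\right) 3 - -7238 = - \frac{3}{2} + 7238 = \frac{14473}{2}$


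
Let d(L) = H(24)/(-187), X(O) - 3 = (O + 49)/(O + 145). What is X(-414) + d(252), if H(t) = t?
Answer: 212708/50303 ≈ 4.2285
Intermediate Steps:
X(O) = 3 + (49 + O)/(145 + O) (X(O) = 3 + (O + 49)/(O + 145) = 3 + (49 + O)/(145 + O))
d(L) = -24/187 (d(L) = 24/(-187) = 24*(-1/187) = -24/187)
X(-414) + d(252) = 4*(121 - 414)/(145 - 414) - 24/187 = 4*(-293)/(-269) - 24/187 = 4*(-1/269)*(-293) - 24/187 = 1172/269 - 24/187 = 212708/50303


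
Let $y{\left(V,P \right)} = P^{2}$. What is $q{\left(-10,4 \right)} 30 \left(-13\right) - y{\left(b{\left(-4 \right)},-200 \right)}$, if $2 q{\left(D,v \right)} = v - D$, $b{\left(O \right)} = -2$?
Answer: $-42730$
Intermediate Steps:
$q{\left(D,v \right)} = \frac{v}{2} - \frac{D}{2}$ ($q{\left(D,v \right)} = \frac{v - D}{2} = \frac{v}{2} - \frac{D}{2}$)
$q{\left(-10,4 \right)} 30 \left(-13\right) - y{\left(b{\left(-4 \right)},-200 \right)} = \left(\frac{1}{2} \cdot 4 - -5\right) 30 \left(-13\right) - \left(-200\right)^{2} = \left(2 + 5\right) \left(-390\right) - 40000 = 7 \left(-390\right) - 40000 = -2730 - 40000 = -42730$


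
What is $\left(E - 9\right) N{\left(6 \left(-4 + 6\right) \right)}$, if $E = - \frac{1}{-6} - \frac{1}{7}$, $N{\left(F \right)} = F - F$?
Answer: $0$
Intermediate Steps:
$N{\left(F \right)} = 0$
$E = \frac{1}{42}$ ($E = \left(-1\right) \left(- \frac{1}{6}\right) - \frac{1}{7} = \frac{1}{6} - \frac{1}{7} = \frac{1}{42} \approx 0.02381$)
$\left(E - 9\right) N{\left(6 \left(-4 + 6\right) \right)} = \left(\frac{1}{42} - 9\right) 0 = \left(- \frac{377}{42}\right) 0 = 0$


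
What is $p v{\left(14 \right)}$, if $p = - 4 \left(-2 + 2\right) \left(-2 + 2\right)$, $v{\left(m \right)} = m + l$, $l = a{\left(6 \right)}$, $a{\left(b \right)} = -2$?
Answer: $0$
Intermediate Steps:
$l = -2$
$v{\left(m \right)} = -2 + m$ ($v{\left(m \right)} = m - 2 = -2 + m$)
$p = 0$ ($p = \left(-4\right) 0 \cdot 0 = 0 \cdot 0 = 0$)
$p v{\left(14 \right)} = 0 \left(-2 + 14\right) = 0 \cdot 12 = 0$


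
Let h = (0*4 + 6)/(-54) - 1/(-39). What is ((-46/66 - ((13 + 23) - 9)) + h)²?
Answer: 1278491536/1656369 ≈ 771.86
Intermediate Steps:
h = -10/117 (h = (0 + 6)*(-1/54) - 1*(-1/39) = 6*(-1/54) + 1/39 = -⅑ + 1/39 = -10/117 ≈ -0.085470)
((-46/66 - ((13 + 23) - 9)) + h)² = ((-46/66 - ((13 + 23) - 9)) - 10/117)² = ((-46*1/66 - (36 - 9)) - 10/117)² = ((-23/33 - 1*27) - 10/117)² = ((-23/33 - 27) - 10/117)² = (-914/33 - 10/117)² = (-35756/1287)² = 1278491536/1656369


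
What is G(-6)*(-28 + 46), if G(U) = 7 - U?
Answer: 234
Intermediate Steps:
G(-6)*(-28 + 46) = (7 - 1*(-6))*(-28 + 46) = (7 + 6)*18 = 13*18 = 234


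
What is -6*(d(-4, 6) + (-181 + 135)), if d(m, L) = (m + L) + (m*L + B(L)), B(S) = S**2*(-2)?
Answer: 840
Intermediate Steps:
B(S) = -2*S**2
d(m, L) = L + m - 2*L**2 + L*m (d(m, L) = (m + L) + (m*L - 2*L**2) = (L + m) + (L*m - 2*L**2) = (L + m) + (-2*L**2 + L*m) = L + m - 2*L**2 + L*m)
-6*(d(-4, 6) + (-181 + 135)) = -6*((6 - 4 - 2*6**2 + 6*(-4)) + (-181 + 135)) = -6*((6 - 4 - 2*36 - 24) - 46) = -6*((6 - 4 - 72 - 24) - 46) = -6*(-94 - 46) = -6*(-140) = 840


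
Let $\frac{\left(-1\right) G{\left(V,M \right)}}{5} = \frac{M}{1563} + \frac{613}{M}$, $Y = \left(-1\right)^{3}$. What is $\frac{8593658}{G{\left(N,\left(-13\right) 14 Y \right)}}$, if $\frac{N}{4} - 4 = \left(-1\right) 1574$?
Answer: $- \frac{2444603516628}{4956215} \approx -4.9324 \cdot 10^{5}$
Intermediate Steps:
$Y = -1$
$N = -6280$ ($N = 16 + 4 \left(\left(-1\right) 1574\right) = 16 + 4 \left(-1574\right) = 16 - 6296 = -6280$)
$G{\left(V,M \right)} = - \frac{3065}{M} - \frac{5 M}{1563}$ ($G{\left(V,M \right)} = - 5 \left(\frac{M}{1563} + \frac{613}{M}\right) = - 5 \left(\frac{613}{M} + \frac{M}{1563}\right) = - \frac{3065}{M} - \frac{5 M}{1563}$)
$\frac{8593658}{G{\left(N,\left(-13\right) 14 Y \right)}} = \frac{8593658}{- \frac{3065}{\left(-13\right) 14 \left(-1\right)} - \frac{5 \left(-13\right) 14 \left(-1\right)}{1563}} = \frac{8593658}{- \frac{3065}{\left(-182\right) \left(-1\right)} - \frac{5 \left(\left(-182\right) \left(-1\right)\right)}{1563}} = \frac{8593658}{- \frac{3065}{182} - \frac{910}{1563}} = \frac{8593658}{- \frac{4956215}{284466}} = 8593658 \left(- \frac{284466}{4956215}\right) = - \frac{2444603516628}{4956215}$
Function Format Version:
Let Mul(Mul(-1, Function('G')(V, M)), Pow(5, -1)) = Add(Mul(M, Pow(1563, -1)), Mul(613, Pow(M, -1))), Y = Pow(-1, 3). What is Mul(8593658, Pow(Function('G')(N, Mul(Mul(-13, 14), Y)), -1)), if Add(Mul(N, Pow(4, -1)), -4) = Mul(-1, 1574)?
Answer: Rational(-2444603516628, 4956215) ≈ -4.9324e+5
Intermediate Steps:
Y = -1
N = -6280 (N = Add(16, Mul(4, Mul(-1, 1574))) = Add(16, Mul(4, -1574)) = Add(16, -6296) = -6280)
Function('G')(V, M) = Add(Mul(-3065, Pow(M, -1)), Mul(Rational(-5, 1563), M)) (Function('G')(V, M) = Mul(-5, Add(Mul(M, Pow(1563, -1)), Mul(613, Pow(M, -1)))) = Mul(-5, Add(Mul(M, Rational(1, 1563)), Mul(613, Pow(M, -1)))) = Mul(-5, Add(Mul(Rational(1, 1563), M), Mul(613, Pow(M, -1)))) = Mul(-5, Add(Mul(613, Pow(M, -1)), Mul(Rational(1, 1563), M))) = Add(Mul(-3065, Pow(M, -1)), Mul(Rational(-5, 1563), M)))
Mul(8593658, Pow(Function('G')(N, Mul(Mul(-13, 14), Y)), -1)) = Mul(8593658, Pow(Add(Mul(-3065, Pow(Mul(Mul(-13, 14), -1), -1)), Mul(Rational(-5, 1563), Mul(Mul(-13, 14), -1))), -1)) = Mul(8593658, Pow(Add(Mul(-3065, Pow(Mul(-182, -1), -1)), Mul(Rational(-5, 1563), Mul(-182, -1))), -1)) = Mul(8593658, Pow(Add(Mul(-3065, Pow(182, -1)), Mul(Rational(-5, 1563), 182)), -1)) = Mul(8593658, Pow(Add(Mul(-3065, Rational(1, 182)), Rational(-910, 1563)), -1)) = Mul(8593658, Pow(Add(Rational(-3065, 182), Rational(-910, 1563)), -1)) = Mul(8593658, Pow(Rational(-4956215, 284466), -1)) = Mul(8593658, Rational(-284466, 4956215)) = Rational(-2444603516628, 4956215)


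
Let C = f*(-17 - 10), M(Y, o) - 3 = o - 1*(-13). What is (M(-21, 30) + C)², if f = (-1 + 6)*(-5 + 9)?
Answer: 244036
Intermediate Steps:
M(Y, o) = 16 + o (M(Y, o) = 3 + (o - 1*(-13)) = 3 + (o + 13) = 3 + (13 + o) = 16 + o)
f = 20 (f = 5*4 = 20)
C = -540 (C = 20*(-17 - 10) = 20*(-27) = -540)
(M(-21, 30) + C)² = ((16 + 30) - 540)² = (46 - 540)² = (-494)² = 244036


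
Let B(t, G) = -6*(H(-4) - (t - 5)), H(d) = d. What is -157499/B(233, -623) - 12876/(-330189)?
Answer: -597546137/5283024 ≈ -113.11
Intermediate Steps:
B(t, G) = -6 + 6*t (B(t, G) = -6*(-4 - (t - 5)) = -6*(-4 - (-5 + t)) = -6*(-4 + (5 - t)) = -6*(1 - t) = -6 + 6*t)
-157499/B(233, -623) - 12876/(-330189) = -157499/(-6 + 6*233) - 12876/(-330189) = -157499/(-6 + 1398) - 12876*(-1/330189) = -157499/1392 + 4292/110063 = -157499*1/1392 + 4292/110063 = -5431/48 + 4292/110063 = -597546137/5283024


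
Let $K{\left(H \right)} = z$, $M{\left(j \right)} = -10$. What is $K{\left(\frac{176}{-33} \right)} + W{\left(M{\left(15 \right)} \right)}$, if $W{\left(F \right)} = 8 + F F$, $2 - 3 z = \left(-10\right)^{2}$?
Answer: $\frac{226}{3} \approx 75.333$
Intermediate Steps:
$z = - \frac{98}{3}$ ($z = \frac{2}{3} - \frac{\left(-10\right)^{2}}{3} = \frac{2}{3} - \frac{100}{3} = - \frac{98}{3} \approx -32.667$)
$W{\left(F \right)} = 8 + F^{2}$
$K{\left(H \right)} = - \frac{98}{3}$
$K{\left(\frac{176}{-33} \right)} + W{\left(M{\left(15 \right)} \right)} = - \frac{98}{3} + \left(8 + \left(-10\right)^{2}\right) = - \frac{98}{3} + \left(8 + 100\right) = - \frac{98}{3} + 108 = \frac{226}{3}$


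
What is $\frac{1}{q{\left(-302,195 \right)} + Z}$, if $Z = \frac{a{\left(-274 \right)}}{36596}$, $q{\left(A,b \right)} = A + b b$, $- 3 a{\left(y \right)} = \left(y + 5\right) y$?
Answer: $\frac{54894}{2070729509} \approx 2.6509 \cdot 10^{-5}$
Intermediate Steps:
$a{\left(y \right)} = - \frac{y \left(5 + y\right)}{3}$ ($a{\left(y \right)} = - \frac{\left(y + 5\right) y}{3} = - \frac{\left(5 + y\right) y}{3} = - \frac{y \left(5 + y\right)}{3}$)
$q{\left(A,b \right)} = A + b^{2}$
$Z = - \frac{36853}{54894}$ ($Z = \frac{\left(- \frac{1}{3}\right) \left(-274\right) \left(5 - 274\right)}{36596} = \left(- \frac{1}{3}\right) \left(-274\right) \left(-269\right) \frac{1}{36596} = \left(- \frac{73706}{3}\right) \frac{1}{36596} = - \frac{36853}{54894} \approx -0.67135$)
$\frac{1}{q{\left(-302,195 \right)} + Z} = \frac{1}{\left(-302 + 195^{2}\right) - \frac{36853}{54894}} = \frac{1}{\left(-302 + 38025\right) - \frac{36853}{54894}} = \frac{1}{37723 - \frac{36853}{54894}} = \frac{1}{\frac{2070729509}{54894}} = \frac{54894}{2070729509}$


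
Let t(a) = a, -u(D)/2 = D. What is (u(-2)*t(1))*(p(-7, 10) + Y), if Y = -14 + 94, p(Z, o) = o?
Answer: 360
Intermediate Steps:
u(D) = -2*D
Y = 80
(u(-2)*t(1))*(p(-7, 10) + Y) = (-2*(-2)*1)*(10 + 80) = (4*1)*90 = 4*90 = 360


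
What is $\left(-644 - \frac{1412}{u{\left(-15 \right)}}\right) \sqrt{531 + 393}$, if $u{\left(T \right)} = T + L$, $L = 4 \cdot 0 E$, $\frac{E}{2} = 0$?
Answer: $- \frac{16496 \sqrt{231}}{15} \approx -16715.0$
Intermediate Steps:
$E = 0$ ($E = 2 \cdot 0 = 0$)
$L = 0$ ($L = 4 \cdot 0 \cdot 0 = 0 \cdot 0 = 0$)
$u{\left(T \right)} = T$ ($u{\left(T \right)} = T + 0 = T$)
$\left(-644 - \frac{1412}{u{\left(-15 \right)}}\right) \sqrt{531 + 393} = \left(-644 - \frac{1412}{-15}\right) \sqrt{531 + 393} = \left(-644 - - \frac{1412}{15}\right) \sqrt{924} = \left(-644 + \frac{1412}{15}\right) 2 \sqrt{231} = - \frac{8248 \cdot 2 \sqrt{231}}{15} = - \frac{16496 \sqrt{231}}{15}$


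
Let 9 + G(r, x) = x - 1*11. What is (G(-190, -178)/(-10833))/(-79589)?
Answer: -66/287395879 ≈ -2.2965e-7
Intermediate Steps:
G(r, x) = -20 + x (G(r, x) = -9 + (x - 1*11) = -9 + (x - 11) = -9 + (-11 + x) = -20 + x)
(G(-190, -178)/(-10833))/(-79589) = ((-20 - 178)/(-10833))/(-79589) = -198*(-1/10833)*(-1/79589) = (66/3611)*(-1/79589) = -66/287395879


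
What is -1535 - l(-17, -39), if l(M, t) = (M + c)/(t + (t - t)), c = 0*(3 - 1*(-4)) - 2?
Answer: -59884/39 ≈ -1535.5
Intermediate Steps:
c = -2 (c = 0*(3 + 4) - 2 = 0*7 - 2 = 0 - 2 = -2)
l(M, t) = (-2 + M)/t (l(M, t) = (M - 2)/(t + (t - t)) = (-2 + M)/(t + 0) = (-2 + M)/t)
-1535 - l(-17, -39) = -1535 - (-2 - 17)/(-39) = -1535 - (-1)*(-19)/39 = -1535 - 1*19/39 = -1535 - 19/39 = -59884/39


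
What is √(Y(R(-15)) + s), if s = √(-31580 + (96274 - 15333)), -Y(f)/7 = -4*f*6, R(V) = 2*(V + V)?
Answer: √(-10080 + √49361) ≈ 99.287*I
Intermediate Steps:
R(V) = 4*V (R(V) = 2*(2*V) = 4*V)
Y(f) = 168*f (Y(f) = -7*(-4*f)*6 = -(-168)*f = 168*f)
s = √49361 (s = √(-31580 + 80941) = √49361 ≈ 222.17)
√(Y(R(-15)) + s) = √(168*(4*(-15)) + √49361) = √(168*(-60) + √49361) = √(-10080 + √49361)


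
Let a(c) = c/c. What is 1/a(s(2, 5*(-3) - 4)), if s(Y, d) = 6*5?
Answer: 1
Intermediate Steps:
s(Y, d) = 30
a(c) = 1
1/a(s(2, 5*(-3) - 4)) = 1/1 = 1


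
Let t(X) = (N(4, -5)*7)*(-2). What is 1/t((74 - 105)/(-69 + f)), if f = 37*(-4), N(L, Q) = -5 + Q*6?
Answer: 1/490 ≈ 0.0020408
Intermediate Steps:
N(L, Q) = -5 + 6*Q
f = -148
t(X) = 490 (t(X) = ((-5 + 6*(-5))*7)*(-2) = ((-5 - 30)*7)*(-2) = -35*7*(-2) = -245*(-2) = 490)
1/t((74 - 105)/(-69 + f)) = 1/490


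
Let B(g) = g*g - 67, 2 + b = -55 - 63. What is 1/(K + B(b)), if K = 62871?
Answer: 1/77204 ≈ 1.2953e-5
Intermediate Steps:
b = -120 (b = -2 + (-55 - 63) = -2 - 118 = -120)
B(g) = -67 + g**2 (B(g) = g**2 - 67 = -67 + g**2)
1/(K + B(b)) = 1/(62871 + (-67 + (-120)**2)) = 1/(62871 + (-67 + 14400)) = 1/(62871 + 14333) = 1/77204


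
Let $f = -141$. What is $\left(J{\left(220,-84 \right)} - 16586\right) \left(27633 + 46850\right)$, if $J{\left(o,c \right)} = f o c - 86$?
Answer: $192837082864$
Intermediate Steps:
$J{\left(o,c \right)} = -86 - 141 c o$ ($J{\left(o,c \right)} = - 141 o c - 86 = - 141 c o - 86 = -86 - 141 c o$)
$\left(J{\left(220,-84 \right)} - 16586\right) \left(27633 + 46850\right) = \left(\left(-86 - \left(-11844\right) 220\right) - 16586\right) \left(27633 + 46850\right) = \left(\left(-86 + 2605680\right) - 16586\right) 74483 = \left(2605594 - 16586\right) 74483 = 2589008 \cdot 74483 = 192837082864$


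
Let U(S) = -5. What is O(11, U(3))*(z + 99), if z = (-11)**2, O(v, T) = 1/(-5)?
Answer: -44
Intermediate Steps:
O(v, T) = -1/5
z = 121
O(11, U(3))*(z + 99) = -(121 + 99)/5 = -1/5*220 = -44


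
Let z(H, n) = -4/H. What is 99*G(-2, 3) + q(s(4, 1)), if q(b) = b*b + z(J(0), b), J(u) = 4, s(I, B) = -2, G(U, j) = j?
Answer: 300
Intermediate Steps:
q(b) = -1 + b² (q(b) = b*b - 4/4 = b² - 4*¼ = b² - 1 = -1 + b²)
99*G(-2, 3) + q(s(4, 1)) = 99*3 + (-1 + (-2)²) = 297 + (-1 + 4) = 297 + 3 = 300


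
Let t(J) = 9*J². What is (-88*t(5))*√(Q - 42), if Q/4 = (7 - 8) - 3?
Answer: -19800*I*√58 ≈ -1.5079e+5*I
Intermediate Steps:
Q = -16 (Q = 4*((7 - 8) - 3) = 4*(-1 - 3) = 4*(-4) = -16)
(-88*t(5))*√(Q - 42) = (-792*5²)*√(-16 - 42) = (-792*25)*√(-58) = (-88*225)*(I*√58) = -19800*I*√58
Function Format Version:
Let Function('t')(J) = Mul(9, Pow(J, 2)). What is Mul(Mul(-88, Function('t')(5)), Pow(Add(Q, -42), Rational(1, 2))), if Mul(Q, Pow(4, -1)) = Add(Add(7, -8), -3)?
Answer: Mul(-19800, I, Pow(58, Rational(1, 2))) ≈ Mul(-1.5079e+5, I)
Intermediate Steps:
Q = -16 (Q = Mul(4, Add(Add(7, -8), -3)) = Mul(4, Add(-1, -3)) = Mul(4, -4) = -16)
Mul(Mul(-88, Function('t')(5)), Pow(Add(Q, -42), Rational(1, 2))) = Mul(Mul(-88, Mul(9, Pow(5, 2))), Pow(Add(-16, -42), Rational(1, 2))) = Mul(Mul(-88, Mul(9, 25)), Pow(-58, Rational(1, 2))) = Mul(Mul(-88, 225), Mul(I, Pow(58, Rational(1, 2)))) = Mul(-19800, Mul(I, Pow(58, Rational(1, 2)))) = Mul(-19800, I, Pow(58, Rational(1, 2)))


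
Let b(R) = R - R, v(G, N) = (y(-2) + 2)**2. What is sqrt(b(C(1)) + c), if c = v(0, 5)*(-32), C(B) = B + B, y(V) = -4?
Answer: 8*I*sqrt(2) ≈ 11.314*I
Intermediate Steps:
v(G, N) = 4 (v(G, N) = (-4 + 2)**2 = (-2)**2 = 4)
C(B) = 2*B
b(R) = 0
c = -128 (c = 4*(-32) = -128)
sqrt(b(C(1)) + c) = sqrt(0 - 128) = sqrt(-128) = 8*I*sqrt(2)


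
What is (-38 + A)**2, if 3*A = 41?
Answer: 5329/9 ≈ 592.11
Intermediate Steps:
A = 41/3 (A = (1/3)*41 = 41/3 ≈ 13.667)
(-38 + A)**2 = (-38 + 41/3)**2 = (-73/3)**2 = 5329/9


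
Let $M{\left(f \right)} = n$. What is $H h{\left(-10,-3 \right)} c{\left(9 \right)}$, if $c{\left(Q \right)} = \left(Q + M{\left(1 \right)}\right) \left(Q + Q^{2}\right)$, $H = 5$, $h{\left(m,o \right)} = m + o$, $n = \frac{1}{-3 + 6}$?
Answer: $-54600$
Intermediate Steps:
$n = \frac{1}{3} \approx 0.33333$
$M{\left(f \right)} = \frac{1}{3}$
$c{\left(Q \right)} = \left(\frac{1}{3} + Q\right) \left(Q + Q^{2}\right)$ ($c{\left(Q \right)} = \left(Q + \frac{1}{3}\right) \left(Q + Q^{2}\right) = \left(\frac{1}{3} + Q\right) \left(Q + Q^{2}\right)$)
$H h{\left(-10,-3 \right)} c{\left(9 \right)} = 5 \left(-10 - 3\right) \frac{1}{3} \cdot 9 \left(1 + 3 \cdot 9^{2} + 4 \cdot 9\right) = 5 \left(-13\right) \frac{1}{3} \cdot 9 \left(1 + 3 \cdot 81 + 36\right) = - 65 \cdot \frac{1}{3} \cdot 9 \left(1 + 243 + 36\right) = - 65 \cdot \frac{1}{3} \cdot 9 \cdot 280 = \left(-65\right) 840 = -54600$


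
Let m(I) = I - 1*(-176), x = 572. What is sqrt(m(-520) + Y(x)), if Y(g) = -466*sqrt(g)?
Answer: 2*sqrt(-86 - 233*sqrt(143)) ≈ 107.19*I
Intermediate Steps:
m(I) = 176 + I (m(I) = I + 176 = 176 + I)
sqrt(m(-520) + Y(x)) = sqrt((176 - 520) - 932*sqrt(143)) = sqrt(-344 - 932*sqrt(143))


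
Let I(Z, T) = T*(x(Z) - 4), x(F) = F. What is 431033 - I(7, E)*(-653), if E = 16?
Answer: 462377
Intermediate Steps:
I(Z, T) = T*(-4 + Z) (I(Z, T) = T*(Z - 4) = T*(-4 + Z))
431033 - I(7, E)*(-653) = 431033 - 16*(-4 + 7)*(-653) = 431033 - 16*3*(-653) = 431033 - 48*(-653) = 431033 - 1*(-31344) = 431033 + 31344 = 462377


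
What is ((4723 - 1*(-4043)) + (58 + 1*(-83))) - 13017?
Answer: -4276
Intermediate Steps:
((4723 - 1*(-4043)) + (58 + 1*(-83))) - 13017 = ((4723 + 4043) + (58 - 83)) - 13017 = (8766 - 25) - 13017 = 8741 - 13017 = -4276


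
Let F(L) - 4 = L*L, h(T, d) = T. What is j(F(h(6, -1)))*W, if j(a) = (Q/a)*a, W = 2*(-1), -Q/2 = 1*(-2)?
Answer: -8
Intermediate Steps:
Q = 4 (Q = -2*(-2) = 4)
F(L) = 4 + L**2 (F(L) = 4 + L*L = 4 + L**2)
W = -2
j(a) = 4 (j(a) = (4/a)*a = 4)
j(F(h(6, -1)))*W = 4*(-2) = -8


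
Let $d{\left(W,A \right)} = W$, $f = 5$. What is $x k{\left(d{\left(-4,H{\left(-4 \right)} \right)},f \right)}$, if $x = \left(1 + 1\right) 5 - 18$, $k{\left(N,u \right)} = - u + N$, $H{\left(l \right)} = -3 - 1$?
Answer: $72$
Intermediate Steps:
$H{\left(l \right)} = -4$
$k{\left(N,u \right)} = N - u$
$x = -8$ ($x = 2 \cdot 5 - 18 = 10 - 18 = -8$)
$x k{\left(d{\left(-4,H{\left(-4 \right)} \right)},f \right)} = - 8 \left(-4 - 5\right) = \left(-8\right) \left(-9\right) = 72$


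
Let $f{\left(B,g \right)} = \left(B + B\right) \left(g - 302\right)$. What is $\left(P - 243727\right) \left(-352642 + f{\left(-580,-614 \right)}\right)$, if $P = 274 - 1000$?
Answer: $-173541584854$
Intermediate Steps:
$f{\left(B,g \right)} = 2 B \left(-302 + g\right)$
$P = -726$ ($P = 274 - 1000 = -726$)
$\left(P - 243727\right) \left(-352642 + f{\left(-580,-614 \right)}\right) = \left(-726 - 243727\right) \left(-352642 + 2 \left(-580\right) \left(-302 - 614\right)\right) = - 244453 \left(-352642 + 2 \left(-580\right) \left(-916\right)\right) = - 244453 \left(-352642 + 1062560\right) = \left(-244453\right) 709918 = -173541584854$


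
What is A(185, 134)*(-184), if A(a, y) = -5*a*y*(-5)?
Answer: -114034000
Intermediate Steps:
A(a, y) = 25*a*y (A(a, y) = -5*a*y*(-5) = 25*a*y)
A(185, 134)*(-184) = (25*185*134)*(-184) = 619750*(-184) = -114034000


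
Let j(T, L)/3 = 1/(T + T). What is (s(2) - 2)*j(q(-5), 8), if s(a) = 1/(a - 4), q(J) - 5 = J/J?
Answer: -5/8 ≈ -0.62500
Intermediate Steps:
q(J) = 6 (q(J) = 5 + J/J = 5 + 1 = 6)
s(a) = 1/(-4 + a)
j(T, L) = 3/(2*T) (j(T, L) = 3/(T + T) = 3/((2*T)) = 3*(1/(2*T)) = 3/(2*T))
(s(2) - 2)*j(q(-5), 8) = (1/(-4 + 2) - 2)*((3/2)/6) = (1/(-2) - 2)*((3/2)*(⅙)) = (-½ - 2)*(¼) = -5/2*¼ = -5/8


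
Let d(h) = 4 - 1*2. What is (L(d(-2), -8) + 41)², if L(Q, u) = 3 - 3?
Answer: 1681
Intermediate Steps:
d(h) = 2 (d(h) = 4 - 2 = 2)
L(Q, u) = 0
(L(d(-2), -8) + 41)² = (0 + 41)² = 41² = 1681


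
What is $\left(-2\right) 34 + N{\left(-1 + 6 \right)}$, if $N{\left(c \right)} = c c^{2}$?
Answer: $57$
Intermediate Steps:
$N{\left(c \right)} = c^{3}$
$\left(-2\right) 34 + N{\left(-1 + 6 \right)} = \left(-2\right) 34 + \left(-1 + 6\right)^{3} = -68 + 5^{3} = -68 + 125 = 57$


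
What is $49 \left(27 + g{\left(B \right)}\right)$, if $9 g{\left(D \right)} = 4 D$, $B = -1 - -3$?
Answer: $\frac{12299}{9} \approx 1366.6$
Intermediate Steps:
$B = 2$ ($B = -1 + 3 = 2$)
$g{\left(D \right)} = \frac{4 D}{9}$
$49 \left(27 + g{\left(B \right)}\right) = 49 \left(27 + \frac{4}{9} \cdot 2\right) = 49 \left(27 + \frac{8}{9}\right) = 49 \cdot \frac{251}{9} = \frac{12299}{9}$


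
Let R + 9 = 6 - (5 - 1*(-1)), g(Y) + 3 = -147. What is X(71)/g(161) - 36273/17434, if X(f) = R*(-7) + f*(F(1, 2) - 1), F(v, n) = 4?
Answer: -1708789/435850 ≈ -3.9206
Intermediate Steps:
g(Y) = -150 (g(Y) = -3 - 147 = -150)
R = -9 (R = -9 + (6 - (5 - 1*(-1))) = -9 + (6 - (5 + 1)) = -9 + (6 - 1*6) = -9 + (6 - 6) = -9 + 0 = -9)
X(f) = 63 + 3*f (X(f) = -9*(-7) + f*(4 - 1) = 63 + f*3 = 63 + 3*f)
X(71)/g(161) - 36273/17434 = (63 + 3*71)/(-150) - 36273/17434 = (63 + 213)*(-1/150) - 36273*1/17434 = 276*(-1/150) - 36273/17434 = -46/25 - 36273/17434 = -1708789/435850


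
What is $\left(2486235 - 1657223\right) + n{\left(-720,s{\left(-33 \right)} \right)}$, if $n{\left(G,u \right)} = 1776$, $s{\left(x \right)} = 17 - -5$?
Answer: $830788$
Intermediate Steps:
$s{\left(x \right)} = 22$ ($s{\left(x \right)} = 17 + 5 = 22$)
$\left(2486235 - 1657223\right) + n{\left(-720,s{\left(-33 \right)} \right)} = \left(2486235 - 1657223\right) + 1776 = 829012 + 1776 = 830788$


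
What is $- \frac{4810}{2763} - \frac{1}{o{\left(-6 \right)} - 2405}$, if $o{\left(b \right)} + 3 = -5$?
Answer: $- \frac{11603767}{6667119} \approx -1.7404$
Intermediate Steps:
$o{\left(b \right)} = -8$ ($o{\left(b \right)} = -3 - 5 = -8$)
$- \frac{4810}{2763} - \frac{1}{o{\left(-6 \right)} - 2405} = - \frac{4810}{2763} - \frac{1}{-8 - 2405} = \left(-4810\right) \frac{1}{2763} - \frac{1}{-2413} = - \frac{4810}{2763} - - \frac{1}{2413} = - \frac{4810}{2763} + \frac{1}{2413} = - \frac{11603767}{6667119}$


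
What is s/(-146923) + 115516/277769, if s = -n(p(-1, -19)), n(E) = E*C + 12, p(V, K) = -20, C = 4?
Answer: 16953068976/40810654787 ≈ 0.41541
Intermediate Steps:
n(E) = 12 + 4*E (n(E) = E*4 + 12 = 4*E + 12 = 12 + 4*E)
s = 68 (s = -(12 + 4*(-20)) = -(12 - 80) = -1*(-68) = 68)
s/(-146923) + 115516/277769 = 68/(-146923) + 115516/277769 = 68*(-1/146923) + 115516*(1/277769) = -68/146923 + 115516/277769 = 16953068976/40810654787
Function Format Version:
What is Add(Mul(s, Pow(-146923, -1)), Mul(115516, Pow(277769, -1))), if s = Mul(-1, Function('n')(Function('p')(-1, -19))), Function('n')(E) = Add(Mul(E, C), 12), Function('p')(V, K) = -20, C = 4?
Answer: Rational(16953068976, 40810654787) ≈ 0.41541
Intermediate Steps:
Function('n')(E) = Add(12, Mul(4, E)) (Function('n')(E) = Add(Mul(E, 4), 12) = Add(Mul(4, E), 12) = Add(12, Mul(4, E)))
s = 68 (s = Mul(-1, Add(12, Mul(4, -20))) = Mul(-1, Add(12, -80)) = Mul(-1, -68) = 68)
Add(Mul(s, Pow(-146923, -1)), Mul(115516, Pow(277769, -1))) = Add(Mul(68, Pow(-146923, -1)), Mul(115516, Pow(277769, -1))) = Add(Mul(68, Rational(-1, 146923)), Mul(115516, Rational(1, 277769))) = Add(Rational(-68, 146923), Rational(115516, 277769)) = Rational(16953068976, 40810654787)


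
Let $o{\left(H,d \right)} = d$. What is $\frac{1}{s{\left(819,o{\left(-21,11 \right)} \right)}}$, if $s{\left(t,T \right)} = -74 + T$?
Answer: $- \frac{1}{63} \approx -0.015873$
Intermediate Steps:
$\frac{1}{s{\left(819,o{\left(-21,11 \right)} \right)}} = \frac{1}{-74 + 11} = \frac{1}{-63} = - \frac{1}{63}$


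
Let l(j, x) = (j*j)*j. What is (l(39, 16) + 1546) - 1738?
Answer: 59127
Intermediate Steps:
l(j, x) = j**3 (l(j, x) = j**2*j = j**3)
(l(39, 16) + 1546) - 1738 = (39**3 + 1546) - 1738 = (59319 + 1546) - 1738 = 60865 - 1738 = 59127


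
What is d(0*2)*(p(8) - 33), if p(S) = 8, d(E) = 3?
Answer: -75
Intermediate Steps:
d(0*2)*(p(8) - 33) = 3*(8 - 33) = 3*(-25) = -75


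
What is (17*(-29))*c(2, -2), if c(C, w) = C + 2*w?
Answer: 986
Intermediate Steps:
(17*(-29))*c(2, -2) = (17*(-29))*(2 + 2*(-2)) = -493*(2 - 4) = -493*(-2) = 986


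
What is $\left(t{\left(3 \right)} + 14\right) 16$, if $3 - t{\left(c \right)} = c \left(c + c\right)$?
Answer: $-16$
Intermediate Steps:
$t{\left(c \right)} = 3 - 2 c^{2}$ ($t{\left(c \right)} = 3 - c \left(c + c\right) = 3 - c 2 c = 3 - 2 c^{2}$)
$\left(t{\left(3 \right)} + 14\right) 16 = \left(\left(3 - 2 \cdot 3^{2}\right) + 14\right) 16 = \left(\left(3 - 18\right) + 14\right) 16 = \left(-15 + 14\right) 16 = \left(-1\right) 16 = -16$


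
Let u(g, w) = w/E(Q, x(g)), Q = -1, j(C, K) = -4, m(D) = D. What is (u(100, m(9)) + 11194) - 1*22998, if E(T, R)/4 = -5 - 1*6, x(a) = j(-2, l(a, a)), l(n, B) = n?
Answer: -519385/44 ≈ -11804.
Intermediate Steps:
x(a) = -4
E(T, R) = -44 (E(T, R) = 4*(-5 - 1*6) = 4*(-5 - 6) = 4*(-11) = -44)
u(g, w) = -w/44 (u(g, w) = w/(-44) = w*(-1/44) = -w/44)
(u(100, m(9)) + 11194) - 1*22998 = (-1/44*9 + 11194) - 1*22998 = (-9/44 + 11194) - 22998 = 492527/44 - 22998 = -519385/44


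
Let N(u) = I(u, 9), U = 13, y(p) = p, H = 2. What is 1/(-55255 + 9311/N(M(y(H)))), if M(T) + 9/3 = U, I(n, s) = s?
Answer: -9/487984 ≈ -1.8443e-5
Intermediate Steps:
M(T) = 10 (M(T) = -3 + 13 = 10)
N(u) = 9
1/(-55255 + 9311/N(M(y(H)))) = 1/(-55255 + 9311/9) = 1/(-487984/9) = -9/487984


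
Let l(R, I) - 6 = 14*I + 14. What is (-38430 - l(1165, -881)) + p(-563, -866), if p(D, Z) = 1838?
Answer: -24278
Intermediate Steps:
l(R, I) = 20 + 14*I (l(R, I) = 6 + (14*I + 14) = 6 + (14 + 14*I) = 20 + 14*I)
(-38430 - l(1165, -881)) + p(-563, -866) = (-38430 - (20 + 14*(-881))) + 1838 = (-38430 - (20 - 12334)) + 1838 = (-38430 - 1*(-12314)) + 1838 = (-38430 + 12314) + 1838 = -26116 + 1838 = -24278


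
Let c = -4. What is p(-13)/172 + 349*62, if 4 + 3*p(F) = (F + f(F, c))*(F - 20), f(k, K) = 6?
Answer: 11165435/516 ≈ 21638.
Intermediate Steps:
p(F) = -4/3 + (-20 + F)*(6 + F)/3 (p(F) = -4/3 + ((F + 6)*(F - 20))/3 = -4/3 + ((6 + F)*(-20 + F))/3 = -4/3 + ((-20 + F)*(6 + F))/3 = -4/3 + (-20 + F)*(6 + F)/3)
p(-13)/172 + 349*62 = (-124/3 - 14/3*(-13) + (⅓)*(-13)²)/172 + 349*62 = (-124/3 + 182/3 + (⅓)*169)*(1/172) + 21638 = (-124/3 + 182/3 + 169/3)*(1/172) + 21638 = (227/3)*(1/172) + 21638 = 227/516 + 21638 = 11165435/516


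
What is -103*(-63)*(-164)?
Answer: -1064196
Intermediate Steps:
-103*(-63)*(-164) = 6489*(-164) = -1064196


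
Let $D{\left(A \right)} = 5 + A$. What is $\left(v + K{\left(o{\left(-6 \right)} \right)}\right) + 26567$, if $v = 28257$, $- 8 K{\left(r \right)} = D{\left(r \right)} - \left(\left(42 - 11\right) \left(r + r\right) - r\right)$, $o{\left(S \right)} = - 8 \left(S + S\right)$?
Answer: $\frac{444347}{8} \approx 55543.0$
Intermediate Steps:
$o{\left(S \right)} = - 16 S$ ($o{\left(S \right)} = - 8 \cdot 2 S = - 16 S$)
$K{\left(r \right)} = - \frac{5}{8} + \frac{15 r}{2}$ ($K{\left(r \right)} = - \frac{\left(5 + r\right) - \left(\left(42 - 11\right) \left(r + r\right) - r\right)}{8} = - \frac{\left(5 + r\right) - \left(31 \cdot 2 r - r\right)}{8} = - \frac{\left(5 + r\right) - \left(62 r - r\right)}{8} = - \frac{\left(5 + r\right) - 61 r}{8} = - \frac{5 - 60 r}{8} = - \frac{5}{8} + \frac{15 r}{2}$)
$\left(v + K{\left(o{\left(-6 \right)} \right)}\right) + 26567 = \left(28257 - \left(\frac{5}{8} - \frac{15 \left(\left(-16\right) \left(-6\right)\right)}{2}\right)\right) + 26567 = \left(28257 + \left(- \frac{5}{8} + \frac{15}{2} \cdot 96\right)\right) + 26567 = \left(28257 + \left(- \frac{5}{8} + 720\right)\right) + 26567 = \left(28257 + \frac{5755}{8}\right) + 26567 = \frac{231811}{8} + 26567 = \frac{444347}{8}$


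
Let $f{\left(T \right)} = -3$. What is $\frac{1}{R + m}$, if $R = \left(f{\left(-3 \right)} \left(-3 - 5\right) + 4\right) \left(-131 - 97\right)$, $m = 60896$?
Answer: $\frac{1}{54512} \approx 1.8345 \cdot 10^{-5}$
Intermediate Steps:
$R = -6384$ ($R = \left(- 3 \left(-3 - 5\right) + 4\right) \left(-131 - 97\right) = \left(\left(-3\right) \left(-8\right) + 4\right) \left(-228\right) = \left(24 + 4\right) \left(-228\right) = 28 \left(-228\right) = -6384$)
$\frac{1}{R + m} = \frac{1}{-6384 + 60896} = \frac{1}{54512}$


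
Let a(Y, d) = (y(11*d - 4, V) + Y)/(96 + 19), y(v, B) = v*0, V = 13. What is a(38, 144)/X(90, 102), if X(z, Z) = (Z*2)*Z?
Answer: 19/1196460 ≈ 1.5880e-5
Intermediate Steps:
X(z, Z) = 2*Z² (X(z, Z) = (2*Z)*Z = 2*Z²)
y(v, B) = 0
a(Y, d) = Y/115 (a(Y, d) = (0 + Y)/(96 + 19) = Y/115)
a(38, 144)/X(90, 102) = ((1/115)*38)/((2*102²)) = 38/(115*((2*10404))) = (38/115)/20808 = (38/115)*(1/20808) = 19/1196460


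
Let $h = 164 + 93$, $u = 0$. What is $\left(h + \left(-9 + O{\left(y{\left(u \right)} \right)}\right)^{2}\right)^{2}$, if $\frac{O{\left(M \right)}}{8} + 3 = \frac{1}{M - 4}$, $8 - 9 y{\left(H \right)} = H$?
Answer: $\frac{5564264836}{2401} \approx 2.3175 \cdot 10^{6}$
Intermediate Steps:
$h = 257$
$y{\left(H \right)} = \frac{8}{9} - \frac{H}{9}$
$O{\left(M \right)} = -24 + \frac{8}{-4 + M}$ ($O{\left(M \right)} = -24 + \frac{8}{M - 4} = -24 + \frac{8}{-4 + M}$)
$\left(h + \left(-9 + O{\left(y{\left(u \right)} \right)}\right)^{2}\right)^{2} = \left(257 + \left(-9 + \frac{8 \left(13 - 3 \left(\frac{8}{9} - 0\right)\right)}{-4 + \left(\frac{8}{9} - 0\right)}\right)^{2}\right)^{2} = \left(257 + \left(-9 + \frac{8 \left(13 - 3 \left(\frac{8}{9} + 0\right)\right)}{-4 + \left(\frac{8}{9} + 0\right)}\right)^{2}\right)^{2} = \left(257 + \left(-9 + \frac{8 \left(13 - \frac{8}{3}\right)}{-4 + \frac{8}{9}}\right)^{2}\right)^{2} = \left(257 + \left(-9 + \frac{8 \left(13 - \frac{8}{3}\right)}{- \frac{28}{9}}\right)^{2}\right)^{2} = \left(257 + \left(-9 + 8 \left(- \frac{9}{28}\right) \frac{31}{3}\right)^{2}\right)^{2} = \left(257 + \left(-9 - \frac{186}{7}\right)^{2}\right)^{2} = \left(257 + \left(- \frac{249}{7}\right)^{2}\right)^{2} = \left(257 + \frac{62001}{49}\right)^{2} = \left(\frac{74594}{49}\right)^{2} = \frac{5564264836}{2401}$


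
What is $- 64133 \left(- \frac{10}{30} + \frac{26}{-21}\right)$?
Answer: $\frac{705463}{7} \approx 1.0078 \cdot 10^{5}$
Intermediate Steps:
$- 64133 \left(- \frac{10}{30} + \frac{26}{-21}\right) = - 64133 \left(\left(-10\right) \frac{1}{30} + 26 \left(- \frac{1}{21}\right)\right) = - 64133 \left(- \frac{1}{3} - \frac{26}{21}\right) = \left(-64133\right) \left(- \frac{11}{7}\right) = \frac{705463}{7}$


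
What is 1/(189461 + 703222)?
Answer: 1/892683 ≈ 1.1202e-6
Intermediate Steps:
1/(189461 + 703222) = 1/892683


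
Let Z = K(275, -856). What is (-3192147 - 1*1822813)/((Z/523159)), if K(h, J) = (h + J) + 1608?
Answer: -201817035280/79 ≈ -2.5546e+9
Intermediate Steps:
K(h, J) = 1608 + J + h (K(h, J) = (J + h) + 1608 = 1608 + J + h)
Z = 1027 (Z = 1608 - 856 + 275 = 1027)
(-3192147 - 1*1822813)/((Z/523159)) = (-3192147 - 1*1822813)/((1027/523159)) = (-3192147 - 1822813)/((1027*(1/523159))) = -5014960/79/40243 = -5014960*40243/79 = -201817035280/79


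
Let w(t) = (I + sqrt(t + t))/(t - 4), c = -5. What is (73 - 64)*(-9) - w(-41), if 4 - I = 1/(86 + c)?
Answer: -294922/3645 + I*sqrt(82)/45 ≈ -80.911 + 0.20123*I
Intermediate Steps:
I = 323/81 (I = 4 - 1/(86 - 5) = 4 - 1/81 = 323/81 ≈ 3.9877)
w(t) = (323/81 + sqrt(2)*sqrt(t))/(-4 + t) (w(t) = (323/81 + sqrt(t + t))/(t - 4) = (323/81 + sqrt(2*t))/(-4 + t) = (323/81 + sqrt(2)*sqrt(t))/(-4 + t))
(73 - 64)*(-9) - w(-41) = (73 - 64)*(-9) - (323/81 + sqrt(2)*sqrt(-41))/(-4 - 41) = 9*(-9) - (323/81 + sqrt(2)*(I*sqrt(41)))/(-45) = -81 - (-1)*(323/81 + I*sqrt(82))/45 = -81 - (-323/3645 - I*sqrt(82)/45) = -81 + (323/3645 + I*sqrt(82)/45) = -294922/3645 + I*sqrt(82)/45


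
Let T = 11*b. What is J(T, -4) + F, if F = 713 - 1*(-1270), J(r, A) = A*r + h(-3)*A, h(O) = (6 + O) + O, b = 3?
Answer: 1851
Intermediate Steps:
h(O) = 6 + 2*O
T = 33 (T = 11*3 = 33)
J(r, A) = A*r (J(r, A) = A*r + (6 + 2*(-3))*A = A*r + (6 - 6)*A = A*r + 0*A = A*r + 0 = A*r)
F = 1983 (F = 713 + 1270 = 1983)
J(T, -4) + F = -4*33 + 1983 = -132 + 1983 = 1851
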